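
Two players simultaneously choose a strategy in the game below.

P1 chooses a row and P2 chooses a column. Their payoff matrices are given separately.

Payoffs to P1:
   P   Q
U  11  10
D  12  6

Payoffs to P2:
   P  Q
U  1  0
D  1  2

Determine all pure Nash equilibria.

For each player, find the best response to each opponent profile; mutual best responses are the pure NE.
P1 against P: payoffs 11, 12 → best response D.
P1 against Q: payoffs 10, 6 → best response U.
P2 against U: payoffs 1, 0 → best response P.
P2 against D: payoffs 1, 2 → best response Q.
No profile is a mutual best response for all players.

This game has no pure Nash equilibrium.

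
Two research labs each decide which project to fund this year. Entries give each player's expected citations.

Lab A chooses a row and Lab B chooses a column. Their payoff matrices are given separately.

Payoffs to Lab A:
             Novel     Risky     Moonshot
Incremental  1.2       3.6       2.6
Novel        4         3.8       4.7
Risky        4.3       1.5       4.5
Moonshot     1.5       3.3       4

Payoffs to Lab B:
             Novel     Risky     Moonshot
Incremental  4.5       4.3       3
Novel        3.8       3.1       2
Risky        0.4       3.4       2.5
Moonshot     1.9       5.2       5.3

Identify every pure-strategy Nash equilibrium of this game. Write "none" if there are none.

none

Lab A against Novel: payoffs 1.2, 4, 4.3, 1.5 → best response Risky.
Lab A against Risky: payoffs 3.6, 3.8, 1.5, 3.3 → best response Novel.
Lab A against Moonshot: payoffs 2.6, 4.7, 4.5, 4 → best response Novel.
Lab B against Incremental: payoffs 4.5, 4.3, 3 → best response Novel.
Lab B against Novel: payoffs 3.8, 3.1, 2 → best response Novel.
Lab B against Risky: payoffs 0.4, 3.4, 2.5 → best response Risky.
Lab B against Moonshot: payoffs 1.9, 5.2, 5.3 → best response Moonshot.
No profile is a mutual best response for all players.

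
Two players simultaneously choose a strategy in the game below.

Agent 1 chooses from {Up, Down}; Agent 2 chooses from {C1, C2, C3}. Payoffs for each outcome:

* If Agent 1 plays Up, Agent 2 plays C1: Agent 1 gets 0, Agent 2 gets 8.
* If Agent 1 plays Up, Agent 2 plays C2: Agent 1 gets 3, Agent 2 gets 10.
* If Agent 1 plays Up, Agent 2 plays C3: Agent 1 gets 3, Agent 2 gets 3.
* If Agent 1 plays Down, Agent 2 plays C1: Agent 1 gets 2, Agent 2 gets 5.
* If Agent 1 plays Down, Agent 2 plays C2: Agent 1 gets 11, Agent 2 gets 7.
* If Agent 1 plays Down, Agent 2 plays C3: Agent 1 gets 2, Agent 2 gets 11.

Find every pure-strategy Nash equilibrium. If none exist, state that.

No pure-strategy Nash equilibrium.

(Up, C1): Agent 1 can switch to Down (0 → 2). Not NE.
(Up, C2): Agent 1 can switch to Down (3 → 11). Not NE.
(Up, C3): Agent 2 can switch to C1 (3 → 8). Not NE.
(Down, C1): Agent 2 can switch to C2 (5 → 7). Not NE.
(Down, C2): Agent 2 can switch to C3 (7 → 11). Not NE.
(Down, C3): Agent 1 can switch to Up (2 → 3). Not NE.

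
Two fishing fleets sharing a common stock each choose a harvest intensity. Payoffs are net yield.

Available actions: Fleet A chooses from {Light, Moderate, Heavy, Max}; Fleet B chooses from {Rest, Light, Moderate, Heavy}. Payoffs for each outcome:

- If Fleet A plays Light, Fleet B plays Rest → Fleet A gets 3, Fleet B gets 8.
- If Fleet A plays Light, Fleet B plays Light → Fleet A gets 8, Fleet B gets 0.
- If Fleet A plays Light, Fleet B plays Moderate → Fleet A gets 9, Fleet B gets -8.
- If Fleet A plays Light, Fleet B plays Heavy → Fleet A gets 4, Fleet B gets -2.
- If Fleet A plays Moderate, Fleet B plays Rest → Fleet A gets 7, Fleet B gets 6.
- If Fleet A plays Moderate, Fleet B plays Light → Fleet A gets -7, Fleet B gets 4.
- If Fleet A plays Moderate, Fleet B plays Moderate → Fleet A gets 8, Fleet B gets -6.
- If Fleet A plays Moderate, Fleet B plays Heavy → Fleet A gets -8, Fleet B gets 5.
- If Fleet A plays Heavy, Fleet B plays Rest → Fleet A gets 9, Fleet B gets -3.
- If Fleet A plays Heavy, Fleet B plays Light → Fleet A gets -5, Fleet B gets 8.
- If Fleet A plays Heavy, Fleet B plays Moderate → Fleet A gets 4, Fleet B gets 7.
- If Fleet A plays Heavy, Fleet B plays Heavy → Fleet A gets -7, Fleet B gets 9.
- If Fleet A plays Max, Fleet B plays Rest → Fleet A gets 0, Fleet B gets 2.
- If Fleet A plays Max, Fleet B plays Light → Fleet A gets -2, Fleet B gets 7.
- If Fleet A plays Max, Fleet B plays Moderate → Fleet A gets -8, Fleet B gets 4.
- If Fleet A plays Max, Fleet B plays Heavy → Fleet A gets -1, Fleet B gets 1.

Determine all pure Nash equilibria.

There is no pure-strategy Nash equilibrium.

(Light, Rest): Fleet A can switch to Moderate (3 → 7). Not NE.
(Light, Light): Fleet B can switch to Rest (0 → 8). Not NE.
(Light, Moderate): Fleet B can switch to Rest (-8 → 8). Not NE.
(Light, Heavy): Fleet B can switch to Rest (-2 → 8). Not NE.
(Moderate, Rest): Fleet A can switch to Heavy (7 → 9). Not NE.
(Moderate, Light): Fleet A can switch to Light (-7 → 8). Not NE.
(Moderate, Moderate): Fleet A can switch to Light (8 → 9). Not NE.
(Moderate, Heavy): Fleet A can switch to Light (-8 → 4). Not NE.
(The remaining 8 profiles each have a profitable deviation by the same check.)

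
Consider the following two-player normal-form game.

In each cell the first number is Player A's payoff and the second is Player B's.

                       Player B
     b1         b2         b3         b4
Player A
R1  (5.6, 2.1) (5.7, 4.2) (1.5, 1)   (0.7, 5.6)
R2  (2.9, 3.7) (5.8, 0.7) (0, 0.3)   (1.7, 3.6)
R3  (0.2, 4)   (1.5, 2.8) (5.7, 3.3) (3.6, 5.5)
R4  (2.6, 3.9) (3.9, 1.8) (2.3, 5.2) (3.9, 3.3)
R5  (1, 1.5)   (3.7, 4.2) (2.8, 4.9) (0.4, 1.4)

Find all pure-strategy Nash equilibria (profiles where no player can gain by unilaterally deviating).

There is no pure-strategy Nash equilibrium.

Player A against b1: payoffs 5.6, 2.9, 0.2, 2.6, 1 → best response R1.
Player A against b2: payoffs 5.7, 5.8, 1.5, 3.9, 3.7 → best response R2.
Player A against b3: payoffs 1.5, 0, 5.7, 2.3, 2.8 → best response R3.
Player A against b4: payoffs 0.7, 1.7, 3.6, 3.9, 0.4 → best response R4.
Player B against R1: payoffs 2.1, 4.2, 1, 5.6 → best response b4.
Player B against R2: payoffs 3.7, 0.7, 0.3, 3.6 → best response b1.
Player B against R3: payoffs 4, 2.8, 3.3, 5.5 → best response b4.
Player B against R4: payoffs 3.9, 1.8, 5.2, 3.3 → best response b3.
Player B against R5: payoffs 1.5, 4.2, 4.9, 1.4 → best response b3.
No profile is a mutual best response for all players.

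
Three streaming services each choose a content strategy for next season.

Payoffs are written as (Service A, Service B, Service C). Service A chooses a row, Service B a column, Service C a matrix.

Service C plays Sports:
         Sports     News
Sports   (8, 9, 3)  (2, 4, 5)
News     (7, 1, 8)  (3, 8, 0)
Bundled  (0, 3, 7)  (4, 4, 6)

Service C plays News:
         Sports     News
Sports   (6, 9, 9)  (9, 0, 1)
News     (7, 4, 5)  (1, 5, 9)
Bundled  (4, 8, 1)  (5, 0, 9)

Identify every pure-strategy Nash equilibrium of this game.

Service A against (Sports, Sports): payoffs 8, 7, 0 → best response Sports.
Service A against (Sports, News): payoffs 6, 7, 4 → best response News.
Service A against (News, Sports): payoffs 2, 3, 4 → best response Bundled.
Service A against (News, News): payoffs 9, 1, 5 → best response Sports.
Service B against (Sports, Sports): payoffs 9, 4 → best response Sports.
Service B against (Sports, News): payoffs 9, 0 → best response Sports.
Service B against (News, Sports): payoffs 1, 8 → best response News.
Service B against (News, News): payoffs 4, 5 → best response News.
Service B against (Bundled, Sports): payoffs 3, 4 → best response News.
Service B against (Bundled, News): payoffs 8, 0 → best response Sports.
Service C against (Sports, Sports): payoffs 3, 9 → best response News.
Service C against (Sports, News): payoffs 5, 1 → best response Sports.
Service C against (News, Sports): payoffs 8, 5 → best response Sports.
Service C against (News, News): payoffs 0, 9 → best response News.
Service C against (Bundled, Sports): payoffs 7, 1 → best response Sports.
Service C against (Bundled, News): payoffs 6, 9 → best response News.
No profile is a mutual best response for all players.

none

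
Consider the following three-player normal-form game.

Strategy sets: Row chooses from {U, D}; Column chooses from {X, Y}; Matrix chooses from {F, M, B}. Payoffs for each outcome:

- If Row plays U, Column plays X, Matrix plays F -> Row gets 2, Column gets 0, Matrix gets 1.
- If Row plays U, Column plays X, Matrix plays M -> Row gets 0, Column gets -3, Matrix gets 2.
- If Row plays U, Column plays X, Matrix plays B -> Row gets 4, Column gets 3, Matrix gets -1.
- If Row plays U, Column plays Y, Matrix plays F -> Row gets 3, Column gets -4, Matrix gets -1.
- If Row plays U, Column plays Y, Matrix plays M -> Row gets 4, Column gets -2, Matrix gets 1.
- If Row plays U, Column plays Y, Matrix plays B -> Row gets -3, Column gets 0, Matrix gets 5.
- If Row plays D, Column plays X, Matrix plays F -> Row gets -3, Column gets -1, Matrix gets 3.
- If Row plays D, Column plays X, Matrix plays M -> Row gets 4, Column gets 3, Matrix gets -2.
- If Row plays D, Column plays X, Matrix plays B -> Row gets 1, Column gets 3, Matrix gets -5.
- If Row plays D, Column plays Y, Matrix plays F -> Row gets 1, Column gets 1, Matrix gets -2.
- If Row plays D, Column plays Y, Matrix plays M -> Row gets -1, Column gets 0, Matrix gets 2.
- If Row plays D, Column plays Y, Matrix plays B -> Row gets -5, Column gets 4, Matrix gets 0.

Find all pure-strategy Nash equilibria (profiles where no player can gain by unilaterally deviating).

(U, X, F): Matrix can switch to M (1 → 2). Not NE.
(U, X, M): Row can switch to D (0 → 4). Not NE.
(U, X, B): Matrix can switch to F (-1 → 1). Not NE.
(U, Y, F): Column can switch to X (-4 → 0). Not NE.
(U, Y, M): Matrix can switch to B (1 → 5). Not NE.
(U, Y, B): Column can switch to X (0 → 3). Not NE.
(D, X, F): Row can switch to U (-3 → 2). Not NE.
(D, X, M): Matrix can switch to F (-2 → 3). Not NE.
(D, X, B): Row can switch to U (1 → 4). Not NE.
(D, Y, F): Row can switch to U (1 → 3). Not NE.
(D, Y, M): Row can switch to U (-1 → 4). Not NE.
(D, Y, B): Row can switch to U (-5 → -3). Not NE.

This game has no pure Nash equilibrium.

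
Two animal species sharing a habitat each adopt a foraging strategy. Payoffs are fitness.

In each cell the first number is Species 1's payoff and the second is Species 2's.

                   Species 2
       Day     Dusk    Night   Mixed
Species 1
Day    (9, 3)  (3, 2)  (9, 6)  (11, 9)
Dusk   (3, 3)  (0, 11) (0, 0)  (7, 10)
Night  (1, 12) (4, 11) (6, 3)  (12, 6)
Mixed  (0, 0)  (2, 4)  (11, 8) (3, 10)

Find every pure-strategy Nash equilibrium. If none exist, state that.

Mark each player's best response to every combination of opponents' strategies; a profile where every player is best-responding is a pure Nash equilibrium.
Species 1 against Day: payoffs 9, 3, 1, 0 → best response Day.
Species 1 against Dusk: payoffs 3, 0, 4, 2 → best response Night.
Species 1 against Night: payoffs 9, 0, 6, 11 → best response Mixed.
Species 1 against Mixed: payoffs 11, 7, 12, 3 → best response Night.
Species 2 against Day: payoffs 3, 2, 6, 9 → best response Mixed.
Species 2 against Dusk: payoffs 3, 11, 0, 10 → best response Dusk.
Species 2 against Night: payoffs 12, 11, 3, 6 → best response Day.
Species 2 against Mixed: payoffs 0, 4, 8, 10 → best response Mixed.
No profile is a mutual best response for all players.

none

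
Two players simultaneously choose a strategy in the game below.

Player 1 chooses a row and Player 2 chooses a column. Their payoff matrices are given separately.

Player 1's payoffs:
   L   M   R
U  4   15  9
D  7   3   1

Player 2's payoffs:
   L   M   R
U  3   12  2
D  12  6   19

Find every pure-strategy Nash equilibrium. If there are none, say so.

Pure NE: (U, M)

Player 1 against L: payoffs 4, 7 → best response D.
Player 1 against M: payoffs 15, 3 → best response U.
Player 1 against R: payoffs 9, 1 → best response U.
Player 2 against U: payoffs 3, 12, 2 → best response M.
Player 2 against D: payoffs 12, 6, 19 → best response R.
Mutual best responses: (U, M).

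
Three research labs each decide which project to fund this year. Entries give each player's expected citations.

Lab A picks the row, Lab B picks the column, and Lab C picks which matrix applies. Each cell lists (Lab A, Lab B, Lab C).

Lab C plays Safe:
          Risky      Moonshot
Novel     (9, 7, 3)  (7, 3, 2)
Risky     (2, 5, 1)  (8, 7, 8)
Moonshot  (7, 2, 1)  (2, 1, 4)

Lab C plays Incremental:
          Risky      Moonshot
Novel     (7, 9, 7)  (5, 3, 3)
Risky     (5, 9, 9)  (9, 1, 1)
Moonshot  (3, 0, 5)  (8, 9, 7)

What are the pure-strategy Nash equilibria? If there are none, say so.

(Novel, Risky, Safe): Lab C can switch to Incremental (3 → 7). Not NE.
(Novel, Risky, Incremental): Lab A gets 7, best alternative 5; Lab B gets 9, best alternative 3; Lab C gets 7, best alternative 3. No profitable deviation — NE.
(Novel, Moonshot, Safe): Lab A can switch to Risky (7 → 8). Not NE.
(Novel, Moonshot, Incremental): Lab A can switch to Risky (5 → 9). Not NE.
(Risky, Risky, Safe): Lab A can switch to Novel (2 → 9). Not NE.
(Risky, Risky, Incremental): Lab A can switch to Novel (5 → 7). Not NE.
(Risky, Moonshot, Safe): Lab A gets 8, best alternative 7; Lab B gets 7, best alternative 5; Lab C gets 8, best alternative 1. No profitable deviation — NE.
(Risky, Moonshot, Incremental): Lab B can switch to Risky (1 → 9). Not NE.
(Moonshot, Risky, Safe): Lab A can switch to Novel (7 → 9). Not NE.
(Moonshot, Risky, Incremental): Lab A can switch to Novel (3 → 7). Not NE.
(Moonshot, Moonshot, Safe): Lab A can switch to Novel (2 → 7). Not NE.
(Moonshot, Moonshot, Incremental): Lab A can switch to Risky (8 → 9). Not NE.

(Novel, Risky, Incremental), (Risky, Moonshot, Safe)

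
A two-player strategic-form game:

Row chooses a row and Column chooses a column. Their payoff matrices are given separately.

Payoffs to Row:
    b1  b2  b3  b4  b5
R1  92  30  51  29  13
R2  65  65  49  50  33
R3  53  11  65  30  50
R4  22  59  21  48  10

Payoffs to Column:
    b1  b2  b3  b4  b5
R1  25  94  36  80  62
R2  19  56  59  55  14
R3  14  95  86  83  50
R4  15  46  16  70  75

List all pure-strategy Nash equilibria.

(R1, b1): Column can switch to b2 (25 → 94). Not NE.
(R1, b2): Row can switch to R2 (30 → 65). Not NE.
(R1, b3): Row can switch to R3 (51 → 65). Not NE.
(R1, b4): Row can switch to R2 (29 → 50). Not NE.
(R1, b5): Row can switch to R2 (13 → 33). Not NE.
(R2, b1): Row can switch to R1 (65 → 92). Not NE.
(R2, b2): Column can switch to b3 (56 → 59). Not NE.
(R2, b3): Row can switch to R1 (49 → 51). Not NE.
(R2, b4): Column can switch to b2 (55 → 56). Not NE.
(R2, b5): Row can switch to R3 (33 → 50). Not NE.
(R3, b1): Row can switch to R1 (53 → 92). Not NE.
(R3, b2): Row can switch to R1 (11 → 30). Not NE.
(The remaining 8 profiles each have a profitable deviation by the same check.)

No pure-strategy Nash equilibrium.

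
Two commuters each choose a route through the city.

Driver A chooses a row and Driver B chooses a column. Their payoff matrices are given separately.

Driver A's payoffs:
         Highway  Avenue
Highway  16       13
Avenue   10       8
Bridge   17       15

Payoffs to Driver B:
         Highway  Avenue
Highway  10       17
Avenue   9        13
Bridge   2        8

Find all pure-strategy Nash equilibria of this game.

Check each profile: it is a Nash equilibrium iff no player can strictly gain by switching unilaterally.
(Highway, Highway): Driver A can switch to Bridge (16 → 17). Not NE.
(Highway, Avenue): Driver A can switch to Bridge (13 → 15). Not NE.
(Avenue, Highway): Driver A can switch to Highway (10 → 16). Not NE.
(Avenue, Avenue): Driver A can switch to Highway (8 → 13). Not NE.
(Bridge, Highway): Driver B can switch to Avenue (2 → 8). Not NE.
(Bridge, Avenue): Driver A gets 15, best alternative 13; Driver B gets 8, best alternative 2. No profitable deviation — NE.

The unique pure-strategy Nash equilibrium is (Bridge, Avenue).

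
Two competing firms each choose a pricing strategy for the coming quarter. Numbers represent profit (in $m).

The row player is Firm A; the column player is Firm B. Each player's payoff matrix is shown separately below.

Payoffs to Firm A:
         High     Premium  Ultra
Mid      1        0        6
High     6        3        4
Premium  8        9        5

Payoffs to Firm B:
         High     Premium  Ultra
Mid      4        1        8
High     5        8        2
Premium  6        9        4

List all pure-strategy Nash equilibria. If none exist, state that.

Pure-strategy Nash equilibria: (Mid, Ultra), (Premium, Premium)

Firm A against High: payoffs 1, 6, 8 → best response Premium.
Firm A against Premium: payoffs 0, 3, 9 → best response Premium.
Firm A against Ultra: payoffs 6, 4, 5 → best response Mid.
Firm B against Mid: payoffs 4, 1, 8 → best response Ultra.
Firm B against High: payoffs 5, 8, 2 → best response Premium.
Firm B against Premium: payoffs 6, 9, 4 → best response Premium.
Mutual best responses: (Mid, Ultra); (Premium, Premium).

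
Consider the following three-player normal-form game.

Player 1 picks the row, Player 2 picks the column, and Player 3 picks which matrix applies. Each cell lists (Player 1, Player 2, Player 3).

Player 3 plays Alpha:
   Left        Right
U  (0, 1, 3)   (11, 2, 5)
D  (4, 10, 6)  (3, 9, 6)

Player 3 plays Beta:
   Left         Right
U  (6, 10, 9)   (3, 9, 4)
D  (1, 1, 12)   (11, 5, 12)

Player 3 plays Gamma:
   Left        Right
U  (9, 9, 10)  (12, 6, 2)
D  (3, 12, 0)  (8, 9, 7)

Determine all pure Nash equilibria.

(U, Left, Alpha): Player 1 can switch to D (0 → 4). Not NE.
(U, Left, Beta): Player 3 can switch to Gamma (9 → 10). Not NE.
(U, Left, Gamma): Player 1 gets 9, best alternative 3; Player 2 gets 9, best alternative 6; Player 3 gets 10, best alternative 9. No profitable deviation — NE.
(U, Right, Alpha): Player 1 gets 11, best alternative 3; Player 2 gets 2, best alternative 1; Player 3 gets 5, best alternative 4. No profitable deviation — NE.
(U, Right, Beta): Player 1 can switch to D (3 → 11). Not NE.
(U, Right, Gamma): Player 2 can switch to Left (6 → 9). Not NE.
(D, Left, Alpha): Player 3 can switch to Beta (6 → 12). Not NE.
(D, Left, Beta): Player 1 can switch to U (1 → 6). Not NE.
(D, Left, Gamma): Player 1 can switch to U (3 → 9). Not NE.
(D, Right, Alpha): Player 1 can switch to U (3 → 11). Not NE.
(D, Right, Beta): Player 1 gets 11, best alternative 3; Player 2 gets 5, best alternative 1; Player 3 gets 12, best alternative 7. No profitable deviation — NE.
(D, Right, Gamma): Player 1 can switch to U (8 → 12). Not NE.

(U, Left, Gamma), (U, Right, Alpha), (D, Right, Beta)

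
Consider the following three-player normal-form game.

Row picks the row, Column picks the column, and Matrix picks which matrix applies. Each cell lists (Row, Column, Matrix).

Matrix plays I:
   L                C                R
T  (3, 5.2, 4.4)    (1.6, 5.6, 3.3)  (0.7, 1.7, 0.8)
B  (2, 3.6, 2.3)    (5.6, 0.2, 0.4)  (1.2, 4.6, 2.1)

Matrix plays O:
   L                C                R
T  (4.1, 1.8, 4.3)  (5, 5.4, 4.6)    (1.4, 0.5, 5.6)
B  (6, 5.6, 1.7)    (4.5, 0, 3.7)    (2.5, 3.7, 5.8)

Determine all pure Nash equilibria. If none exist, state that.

(T, L, I): Column can switch to C (5.2 → 5.6). Not NE.
(T, L, O): Row can switch to B (4.1 → 6). Not NE.
(T, C, I): Row can switch to B (1.6 → 5.6). Not NE.
(T, C, O): Row gets 5, best alternative 4.5; Column gets 5.4, best alternative 1.8; Matrix gets 4.6, best alternative 3.3. No profitable deviation — NE.
(T, R, I): Row can switch to B (0.7 → 1.2). Not NE.
(T, R, O): Row can switch to B (1.4 → 2.5). Not NE.
(B, L, I): Row can switch to T (2 → 3). Not NE.
(The remaining 5 profiles each have a profitable deviation by the same check.)

(T, C, O)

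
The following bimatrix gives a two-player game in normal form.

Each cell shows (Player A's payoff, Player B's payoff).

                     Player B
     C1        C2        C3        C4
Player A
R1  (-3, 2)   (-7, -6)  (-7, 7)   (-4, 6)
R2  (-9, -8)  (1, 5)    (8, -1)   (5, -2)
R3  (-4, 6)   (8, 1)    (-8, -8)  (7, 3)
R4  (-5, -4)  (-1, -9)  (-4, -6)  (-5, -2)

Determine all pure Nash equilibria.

none

For each strategy profile, look for a profitable unilateral deviation.
(R1, C1): Player B can switch to C3 (2 → 7). Not NE.
(R1, C2): Player A can switch to R2 (-7 → 1). Not NE.
(R1, C3): Player A can switch to R2 (-7 → 8). Not NE.
(R1, C4): Player A can switch to R2 (-4 → 5). Not NE.
(R2, C1): Player A can switch to R1 (-9 → -3). Not NE.
(R2, C2): Player A can switch to R3 (1 → 8). Not NE.
(R2, C3): Player B can switch to C2 (-1 → 5). Not NE.
(R2, C4): Player A can switch to R3 (5 → 7). Not NE.
(The remaining 8 profiles each have a profitable deviation by the same check.)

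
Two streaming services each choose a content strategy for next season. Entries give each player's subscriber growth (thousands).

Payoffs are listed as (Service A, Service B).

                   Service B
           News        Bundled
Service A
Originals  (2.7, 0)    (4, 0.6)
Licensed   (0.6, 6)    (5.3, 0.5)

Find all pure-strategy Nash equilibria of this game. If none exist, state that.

Service A against News: payoffs 2.7, 0.6 → best response Originals.
Service A against Bundled: payoffs 4, 5.3 → best response Licensed.
Service B against Originals: payoffs 0, 0.6 → best response Bundled.
Service B against Licensed: payoffs 6, 0.5 → best response News.
No profile is a mutual best response for all players.

No pure-strategy Nash equilibrium.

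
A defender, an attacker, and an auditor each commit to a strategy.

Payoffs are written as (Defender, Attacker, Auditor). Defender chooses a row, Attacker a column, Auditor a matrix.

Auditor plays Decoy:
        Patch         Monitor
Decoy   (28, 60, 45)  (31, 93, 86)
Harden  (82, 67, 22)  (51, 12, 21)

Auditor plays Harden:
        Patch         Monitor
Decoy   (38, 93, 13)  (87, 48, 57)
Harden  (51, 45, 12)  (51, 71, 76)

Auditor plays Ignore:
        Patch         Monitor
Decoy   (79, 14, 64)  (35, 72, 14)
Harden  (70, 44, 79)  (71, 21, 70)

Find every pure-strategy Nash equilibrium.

Defender against (Patch, Decoy): payoffs 28, 82 → best response Harden.
Defender against (Patch, Harden): payoffs 38, 51 → best response Harden.
Defender against (Patch, Ignore): payoffs 79, 70 → best response Decoy.
Defender against (Monitor, Decoy): payoffs 31, 51 → best response Harden.
Defender against (Monitor, Harden): payoffs 87, 51 → best response Decoy.
Defender against (Monitor, Ignore): payoffs 35, 71 → best response Harden.
Attacker against (Decoy, Decoy): payoffs 60, 93 → best response Monitor.
Attacker against (Decoy, Harden): payoffs 93, 48 → best response Patch.
Attacker against (Decoy, Ignore): payoffs 14, 72 → best response Monitor.
Attacker against (Harden, Decoy): payoffs 67, 12 → best response Patch.
Attacker against (Harden, Harden): payoffs 45, 71 → best response Monitor.
Attacker against (Harden, Ignore): payoffs 44, 21 → best response Patch.
Auditor against (Decoy, Patch): payoffs 45, 13, 64 → best response Ignore.
Auditor against (Decoy, Monitor): payoffs 86, 57, 14 → best response Decoy.
Auditor against (Harden, Patch): payoffs 22, 12, 79 → best response Ignore.
Auditor against (Harden, Monitor): payoffs 21, 76, 70 → best response Harden.
No profile is a mutual best response for all players.

This game has no pure Nash equilibrium.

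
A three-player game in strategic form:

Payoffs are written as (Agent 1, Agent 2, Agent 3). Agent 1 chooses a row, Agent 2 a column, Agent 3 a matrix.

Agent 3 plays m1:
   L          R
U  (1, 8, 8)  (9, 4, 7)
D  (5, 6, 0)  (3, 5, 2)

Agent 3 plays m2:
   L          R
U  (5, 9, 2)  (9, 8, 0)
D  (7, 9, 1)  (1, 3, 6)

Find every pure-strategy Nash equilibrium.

For each player, find the best response to each opponent profile; mutual best responses are the pure NE.
Agent 1 against (L, m1): payoffs 1, 5 → best response D.
Agent 1 against (L, m2): payoffs 5, 7 → best response D.
Agent 1 against (R, m1): payoffs 9, 3 → best response U.
Agent 1 against (R, m2): payoffs 9, 1 → best response U.
Agent 2 against (U, m1): payoffs 8, 4 → best response L.
Agent 2 against (U, m2): payoffs 9, 8 → best response L.
Agent 2 against (D, m1): payoffs 6, 5 → best response L.
Agent 2 against (D, m2): payoffs 9, 3 → best response L.
Agent 3 against (U, L): payoffs 8, 2 → best response m1.
Agent 3 against (U, R): payoffs 7, 0 → best response m1.
Agent 3 against (D, L): payoffs 0, 1 → best response m2.
Agent 3 against (D, R): payoffs 2, 6 → best response m2.
Mutual best responses: (D, L, m2).

The unique pure-strategy Nash equilibrium is (D, L, m2).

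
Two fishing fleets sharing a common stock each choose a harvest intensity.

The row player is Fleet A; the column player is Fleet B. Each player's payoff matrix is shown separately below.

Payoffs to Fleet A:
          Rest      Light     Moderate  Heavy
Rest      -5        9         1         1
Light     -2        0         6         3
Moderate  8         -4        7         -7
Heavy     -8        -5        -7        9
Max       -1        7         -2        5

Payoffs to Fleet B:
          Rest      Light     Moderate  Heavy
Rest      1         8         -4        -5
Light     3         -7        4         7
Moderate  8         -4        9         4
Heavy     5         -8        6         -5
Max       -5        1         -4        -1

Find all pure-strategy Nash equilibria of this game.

Mark each player's best response to every combination of opponents' strategies; a profile where every player is best-responding is a pure Nash equilibrium.
Fleet A against Rest: payoffs -5, -2, 8, -8, -1 → best response Moderate.
Fleet A against Light: payoffs 9, 0, -4, -5, 7 → best response Rest.
Fleet A against Moderate: payoffs 1, 6, 7, -7, -2 → best response Moderate.
Fleet A against Heavy: payoffs 1, 3, -7, 9, 5 → best response Heavy.
Fleet B against Rest: payoffs 1, 8, -4, -5 → best response Light.
Fleet B against Light: payoffs 3, -7, 4, 7 → best response Heavy.
Fleet B against Moderate: payoffs 8, -4, 9, 4 → best response Moderate.
Fleet B against Heavy: payoffs 5, -8, 6, -5 → best response Moderate.
Fleet B against Max: payoffs -5, 1, -4, -1 → best response Light.
Mutual best responses: (Rest, Light); (Moderate, Moderate).

The pure Nash equilibria are (Rest, Light), (Moderate, Moderate).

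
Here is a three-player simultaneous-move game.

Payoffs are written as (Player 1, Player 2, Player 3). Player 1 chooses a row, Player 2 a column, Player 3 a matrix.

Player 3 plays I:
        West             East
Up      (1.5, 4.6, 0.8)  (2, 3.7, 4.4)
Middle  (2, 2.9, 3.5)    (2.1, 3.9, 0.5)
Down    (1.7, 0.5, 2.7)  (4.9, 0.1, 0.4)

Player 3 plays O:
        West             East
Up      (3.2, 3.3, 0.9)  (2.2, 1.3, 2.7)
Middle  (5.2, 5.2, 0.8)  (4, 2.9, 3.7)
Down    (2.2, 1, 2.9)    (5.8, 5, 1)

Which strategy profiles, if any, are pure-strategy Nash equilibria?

(Down, East, O)

Mark each player's best response to every combination of opponents' strategies; a profile where every player is best-responding is a pure Nash equilibrium.
Player 1 against (West, I): payoffs 1.5, 2, 1.7 → best response Middle.
Player 1 against (West, O): payoffs 3.2, 5.2, 2.2 → best response Middle.
Player 1 against (East, I): payoffs 2, 2.1, 4.9 → best response Down.
Player 1 against (East, O): payoffs 2.2, 4, 5.8 → best response Down.
Player 2 against (Up, I): payoffs 4.6, 3.7 → best response West.
Player 2 against (Up, O): payoffs 3.3, 1.3 → best response West.
Player 2 against (Middle, I): payoffs 2.9, 3.9 → best response East.
Player 2 against (Middle, O): payoffs 5.2, 2.9 → best response West.
Player 2 against (Down, I): payoffs 0.5, 0.1 → best response West.
Player 2 against (Down, O): payoffs 1, 5 → best response East.
Player 3 against (Up, West): payoffs 0.8, 0.9 → best response O.
Player 3 against (Up, East): payoffs 4.4, 2.7 → best response I.
Player 3 against (Middle, West): payoffs 3.5, 0.8 → best response I.
Player 3 against (Middle, East): payoffs 0.5, 3.7 → best response O.
Player 3 against (Down, West): payoffs 2.7, 2.9 → best response O.
Player 3 against (Down, East): payoffs 0.4, 1 → best response O.
Mutual best responses: (Down, East, O).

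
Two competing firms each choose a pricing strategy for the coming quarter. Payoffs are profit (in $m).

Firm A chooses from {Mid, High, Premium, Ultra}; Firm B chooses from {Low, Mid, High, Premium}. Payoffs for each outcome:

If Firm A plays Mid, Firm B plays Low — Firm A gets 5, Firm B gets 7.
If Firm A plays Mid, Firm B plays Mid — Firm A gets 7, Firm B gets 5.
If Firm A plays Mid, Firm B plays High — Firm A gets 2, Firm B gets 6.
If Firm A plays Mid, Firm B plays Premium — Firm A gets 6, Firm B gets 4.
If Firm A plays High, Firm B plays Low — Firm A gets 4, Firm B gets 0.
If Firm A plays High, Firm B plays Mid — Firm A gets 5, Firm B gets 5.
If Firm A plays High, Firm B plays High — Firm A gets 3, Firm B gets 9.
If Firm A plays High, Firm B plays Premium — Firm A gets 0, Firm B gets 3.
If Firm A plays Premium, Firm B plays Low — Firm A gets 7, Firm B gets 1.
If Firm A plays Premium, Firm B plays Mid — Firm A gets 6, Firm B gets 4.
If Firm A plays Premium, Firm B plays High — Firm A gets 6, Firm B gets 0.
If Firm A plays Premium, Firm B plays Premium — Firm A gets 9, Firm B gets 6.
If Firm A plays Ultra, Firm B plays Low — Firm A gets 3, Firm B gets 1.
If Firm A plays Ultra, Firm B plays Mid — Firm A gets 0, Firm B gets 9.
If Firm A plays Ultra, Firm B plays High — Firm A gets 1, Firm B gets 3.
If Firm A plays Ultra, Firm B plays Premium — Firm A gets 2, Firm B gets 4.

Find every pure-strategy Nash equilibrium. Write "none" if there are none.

Pure NE: (Premium, Premium)

Firm A against Low: payoffs 5, 4, 7, 3 → best response Premium.
Firm A against Mid: payoffs 7, 5, 6, 0 → best response Mid.
Firm A against High: payoffs 2, 3, 6, 1 → best response Premium.
Firm A against Premium: payoffs 6, 0, 9, 2 → best response Premium.
Firm B against Mid: payoffs 7, 5, 6, 4 → best response Low.
Firm B against High: payoffs 0, 5, 9, 3 → best response High.
Firm B against Premium: payoffs 1, 4, 0, 6 → best response Premium.
Firm B against Ultra: payoffs 1, 9, 3, 4 → best response Mid.
Mutual best responses: (Premium, Premium).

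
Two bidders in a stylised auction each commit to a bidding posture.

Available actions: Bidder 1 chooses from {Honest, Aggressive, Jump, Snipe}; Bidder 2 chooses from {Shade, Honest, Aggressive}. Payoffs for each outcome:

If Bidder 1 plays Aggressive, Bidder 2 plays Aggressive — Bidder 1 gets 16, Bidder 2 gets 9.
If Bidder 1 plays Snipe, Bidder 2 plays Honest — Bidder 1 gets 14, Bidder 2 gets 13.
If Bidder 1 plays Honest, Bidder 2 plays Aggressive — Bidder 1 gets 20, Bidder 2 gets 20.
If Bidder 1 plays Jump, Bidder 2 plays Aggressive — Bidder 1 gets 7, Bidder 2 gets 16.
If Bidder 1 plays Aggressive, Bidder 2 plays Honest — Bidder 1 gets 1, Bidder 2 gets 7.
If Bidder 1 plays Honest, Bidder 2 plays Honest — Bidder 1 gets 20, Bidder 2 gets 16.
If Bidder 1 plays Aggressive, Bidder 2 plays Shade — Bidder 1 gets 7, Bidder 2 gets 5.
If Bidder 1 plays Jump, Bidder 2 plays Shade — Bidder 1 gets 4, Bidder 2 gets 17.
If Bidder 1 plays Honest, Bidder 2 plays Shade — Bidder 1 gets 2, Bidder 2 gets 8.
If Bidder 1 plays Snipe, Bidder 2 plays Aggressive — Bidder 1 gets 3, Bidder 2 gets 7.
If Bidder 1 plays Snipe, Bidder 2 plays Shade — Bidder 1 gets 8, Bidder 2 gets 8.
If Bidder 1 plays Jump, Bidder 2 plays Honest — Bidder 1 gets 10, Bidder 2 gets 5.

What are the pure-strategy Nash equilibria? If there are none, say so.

Bidder 1 against Shade: payoffs 2, 7, 4, 8 → best response Snipe.
Bidder 1 against Honest: payoffs 20, 1, 10, 14 → best response Honest.
Bidder 1 against Aggressive: payoffs 20, 16, 7, 3 → best response Honest.
Bidder 2 against Honest: payoffs 8, 16, 20 → best response Aggressive.
Bidder 2 against Aggressive: payoffs 5, 7, 9 → best response Aggressive.
Bidder 2 against Jump: payoffs 17, 5, 16 → best response Shade.
Bidder 2 against Snipe: payoffs 8, 13, 7 → best response Honest.
Mutual best responses: (Honest, Aggressive).

Pure NE: (Honest, Aggressive)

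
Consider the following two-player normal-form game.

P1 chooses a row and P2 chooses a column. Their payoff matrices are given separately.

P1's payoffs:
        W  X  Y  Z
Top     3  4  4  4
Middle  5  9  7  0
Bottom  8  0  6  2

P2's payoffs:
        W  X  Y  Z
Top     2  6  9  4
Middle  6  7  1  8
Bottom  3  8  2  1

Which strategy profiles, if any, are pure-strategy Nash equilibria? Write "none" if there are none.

P1 against W: payoffs 3, 5, 8 → best response Bottom.
P1 against X: payoffs 4, 9, 0 → best response Middle.
P1 against Y: payoffs 4, 7, 6 → best response Middle.
P1 against Z: payoffs 4, 0, 2 → best response Top.
P2 against Top: payoffs 2, 6, 9, 4 → best response Y.
P2 against Middle: payoffs 6, 7, 1, 8 → best response Z.
P2 against Bottom: payoffs 3, 8, 2, 1 → best response X.
No profile is a mutual best response for all players.

There is no pure-strategy Nash equilibrium.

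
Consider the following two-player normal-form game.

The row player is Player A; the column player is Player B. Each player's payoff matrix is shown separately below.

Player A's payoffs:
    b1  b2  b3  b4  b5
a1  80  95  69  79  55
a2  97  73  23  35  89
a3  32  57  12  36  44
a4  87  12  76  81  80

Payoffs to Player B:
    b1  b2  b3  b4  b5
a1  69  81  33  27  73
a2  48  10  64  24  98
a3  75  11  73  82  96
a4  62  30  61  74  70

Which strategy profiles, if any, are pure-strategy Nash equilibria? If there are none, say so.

(a1, b1): Player A can switch to a2 (80 → 97). Not NE.
(a1, b2): Player A gets 95, best alternative 73; Player B gets 81, best alternative 73. No profitable deviation — NE.
(a1, b3): Player A can switch to a4 (69 → 76). Not NE.
(a1, b4): Player A can switch to a4 (79 → 81). Not NE.
(a1, b5): Player A can switch to a2 (55 → 89). Not NE.
(a2, b1): Player B can switch to b3 (48 → 64). Not NE.
(a2, b2): Player A can switch to a1 (73 → 95). Not NE.
(a2, b3): Player A can switch to a1 (23 → 69). Not NE.
(a2, b4): Player A can switch to a1 (35 → 79). Not NE.
(a2, b5): Player A gets 89, best alternative 80; Player B gets 98, best alternative 64. No profitable deviation — NE.
(a3, b1): Player A can switch to a1 (32 → 80). Not NE.
(a3, b2): Player A can switch to a1 (57 → 95). Not NE.
(a4, b4): Player A gets 81, best alternative 79; Player B gets 74, best alternative 70. No profitable deviation — NE.
(The remaining 7 profiles each have a profitable deviation by the same check.)

The pure Nash equilibria are (a1, b2); (a2, b5); (a4, b4).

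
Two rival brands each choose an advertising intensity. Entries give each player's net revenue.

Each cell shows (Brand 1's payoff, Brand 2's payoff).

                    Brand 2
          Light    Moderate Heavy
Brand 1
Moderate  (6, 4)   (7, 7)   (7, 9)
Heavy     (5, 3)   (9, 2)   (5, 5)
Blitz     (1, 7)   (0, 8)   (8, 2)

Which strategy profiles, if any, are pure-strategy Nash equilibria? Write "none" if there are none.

There is no pure-strategy Nash equilibrium.

Brand 1 against Light: payoffs 6, 5, 1 → best response Moderate.
Brand 1 against Moderate: payoffs 7, 9, 0 → best response Heavy.
Brand 1 against Heavy: payoffs 7, 5, 8 → best response Blitz.
Brand 2 against Moderate: payoffs 4, 7, 9 → best response Heavy.
Brand 2 against Heavy: payoffs 3, 2, 5 → best response Heavy.
Brand 2 against Blitz: payoffs 7, 8, 2 → best response Moderate.
No profile is a mutual best response for all players.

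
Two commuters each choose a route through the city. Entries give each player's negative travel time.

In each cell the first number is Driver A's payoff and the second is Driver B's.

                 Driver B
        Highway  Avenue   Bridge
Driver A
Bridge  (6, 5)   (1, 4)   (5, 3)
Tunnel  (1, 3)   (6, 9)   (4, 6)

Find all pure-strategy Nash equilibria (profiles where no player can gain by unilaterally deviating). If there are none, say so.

(Bridge, Highway): Driver A gets 6, best alternative 1; Driver B gets 5, best alternative 4. No profitable deviation — NE.
(Bridge, Avenue): Driver A can switch to Tunnel (1 → 6). Not NE.
(Bridge, Bridge): Driver B can switch to Highway (3 → 5). Not NE.
(Tunnel, Highway): Driver A can switch to Bridge (1 → 6). Not NE.
(Tunnel, Avenue): Driver A gets 6, best alternative 1; Driver B gets 9, best alternative 6. No profitable deviation — NE.
(Tunnel, Bridge): Driver A can switch to Bridge (4 → 5). Not NE.

(Bridge, Highway); (Tunnel, Avenue)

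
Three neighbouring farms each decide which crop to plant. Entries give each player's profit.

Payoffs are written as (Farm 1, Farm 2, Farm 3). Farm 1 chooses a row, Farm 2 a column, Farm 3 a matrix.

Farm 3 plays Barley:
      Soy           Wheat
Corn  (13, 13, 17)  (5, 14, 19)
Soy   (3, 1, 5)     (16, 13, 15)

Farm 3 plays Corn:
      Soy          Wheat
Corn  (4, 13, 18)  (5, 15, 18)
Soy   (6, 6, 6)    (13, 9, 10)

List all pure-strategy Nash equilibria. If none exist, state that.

Farm 1 against (Soy, Barley): payoffs 13, 3 → best response Corn.
Farm 1 against (Soy, Corn): payoffs 4, 6 → best response Soy.
Farm 1 against (Wheat, Barley): payoffs 5, 16 → best response Soy.
Farm 1 against (Wheat, Corn): payoffs 5, 13 → best response Soy.
Farm 2 against (Corn, Barley): payoffs 13, 14 → best response Wheat.
Farm 2 against (Corn, Corn): payoffs 13, 15 → best response Wheat.
Farm 2 against (Soy, Barley): payoffs 1, 13 → best response Wheat.
Farm 2 against (Soy, Corn): payoffs 6, 9 → best response Wheat.
Farm 3 against (Corn, Soy): payoffs 17, 18 → best response Corn.
Farm 3 against (Corn, Wheat): payoffs 19, 18 → best response Barley.
Farm 3 against (Soy, Soy): payoffs 5, 6 → best response Corn.
Farm 3 against (Soy, Wheat): payoffs 15, 10 → best response Barley.
Mutual best responses: (Soy, Wheat, Barley).

Pure NE: (Soy, Wheat, Barley)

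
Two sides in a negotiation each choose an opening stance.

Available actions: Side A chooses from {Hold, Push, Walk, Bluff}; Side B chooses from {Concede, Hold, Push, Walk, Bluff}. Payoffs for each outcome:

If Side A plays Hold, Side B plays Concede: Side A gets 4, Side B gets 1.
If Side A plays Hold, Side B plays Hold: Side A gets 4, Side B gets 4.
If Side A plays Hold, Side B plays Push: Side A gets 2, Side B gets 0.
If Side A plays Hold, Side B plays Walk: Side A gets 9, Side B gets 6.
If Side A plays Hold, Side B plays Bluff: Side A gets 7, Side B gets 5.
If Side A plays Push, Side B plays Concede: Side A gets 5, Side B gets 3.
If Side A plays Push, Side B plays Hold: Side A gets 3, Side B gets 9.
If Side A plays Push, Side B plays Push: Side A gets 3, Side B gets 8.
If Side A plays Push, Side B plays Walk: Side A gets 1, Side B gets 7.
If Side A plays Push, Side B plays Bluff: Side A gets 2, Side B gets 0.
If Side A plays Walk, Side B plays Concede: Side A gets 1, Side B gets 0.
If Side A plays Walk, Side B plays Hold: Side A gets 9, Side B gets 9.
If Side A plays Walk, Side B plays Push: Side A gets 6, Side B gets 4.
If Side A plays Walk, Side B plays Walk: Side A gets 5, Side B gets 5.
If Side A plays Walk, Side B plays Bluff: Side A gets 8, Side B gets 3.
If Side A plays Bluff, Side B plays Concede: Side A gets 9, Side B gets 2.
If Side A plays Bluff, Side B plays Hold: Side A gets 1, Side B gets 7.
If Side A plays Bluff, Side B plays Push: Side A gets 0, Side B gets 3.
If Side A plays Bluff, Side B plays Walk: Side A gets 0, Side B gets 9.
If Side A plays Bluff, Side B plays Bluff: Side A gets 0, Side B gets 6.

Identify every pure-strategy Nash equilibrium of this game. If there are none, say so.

(Hold, Walk), (Walk, Hold)

Mark each player's best response to every combination of opponents' strategies; a profile where every player is best-responding is a pure Nash equilibrium.
Side A against Concede: payoffs 4, 5, 1, 9 → best response Bluff.
Side A against Hold: payoffs 4, 3, 9, 1 → best response Walk.
Side A against Push: payoffs 2, 3, 6, 0 → best response Walk.
Side A against Walk: payoffs 9, 1, 5, 0 → best response Hold.
Side A against Bluff: payoffs 7, 2, 8, 0 → best response Walk.
Side B against Hold: payoffs 1, 4, 0, 6, 5 → best response Walk.
Side B against Push: payoffs 3, 9, 8, 7, 0 → best response Hold.
Side B against Walk: payoffs 0, 9, 4, 5, 3 → best response Hold.
Side B against Bluff: payoffs 2, 7, 3, 9, 6 → best response Walk.
Mutual best responses: (Hold, Walk); (Walk, Hold).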